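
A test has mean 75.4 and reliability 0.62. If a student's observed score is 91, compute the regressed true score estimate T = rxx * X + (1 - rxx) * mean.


T_est = rxx * X + (1 - rxx) * mean
T_est = 0.62 * 91 + 0.38 * 75.4
T_est = 56.42 + 28.652
T_est = 85.072

85.072


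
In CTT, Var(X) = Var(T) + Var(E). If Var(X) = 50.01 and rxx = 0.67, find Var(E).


var_true = rxx * var_obs = 0.67 * 50.01 = 33.5067
var_error = var_obs - var_true
var_error = 50.01 - 33.5067
var_error = 16.5033

16.5033


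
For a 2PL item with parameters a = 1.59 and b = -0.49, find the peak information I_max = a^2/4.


For 2PL, max info at theta = b = -0.49
I_max = a^2 / 4 = 1.59^2 / 4
= 2.5281 / 4
I_max = 0.632

0.632


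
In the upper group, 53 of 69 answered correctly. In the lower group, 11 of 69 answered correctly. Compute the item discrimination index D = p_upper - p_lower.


p_upper = 53/69 = 0.7681
p_lower = 11/69 = 0.1594
D = 0.7681 - 0.1594 = 0.6087

0.6087


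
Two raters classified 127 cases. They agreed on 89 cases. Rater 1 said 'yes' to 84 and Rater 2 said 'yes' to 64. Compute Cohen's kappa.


P_o = 89/127 = 0.700787
P_e = (84*64 + 43*63) / 16129 = 0.501271
kappa = (P_o - P_e) / (1 - P_e)
kappa = (0.700787 - 0.501271) / (1 - 0.501271)
kappa = 0.4

0.4


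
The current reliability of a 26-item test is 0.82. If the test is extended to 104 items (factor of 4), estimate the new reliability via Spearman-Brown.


r_new = (n * rxx) / (1 + (n-1) * rxx)
r_new = (4 * 0.82) / (1 + 3 * 0.82)
r_new = 3.28 / 3.46
r_new = 0.948

0.948


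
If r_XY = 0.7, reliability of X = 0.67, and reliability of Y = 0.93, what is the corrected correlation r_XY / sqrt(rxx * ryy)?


r_corrected = rxy / sqrt(rxx * ryy)
= 0.7 / sqrt(0.67 * 0.93)
= 0.7 / sqrt(0.6231)
= 0.7 / 0.789367
r_corrected = 0.8868

0.8868


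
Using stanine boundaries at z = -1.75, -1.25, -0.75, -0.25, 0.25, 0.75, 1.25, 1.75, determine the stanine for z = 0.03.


Stanine boundaries: [-1.75, -1.25, -0.75, -0.25, 0.25, 0.75, 1.25, 1.75]
z = 0.03
Check each boundary:
  z >= -1.75 -> could be stanine 2
  z >= -1.25 -> could be stanine 3
  z >= -0.75 -> could be stanine 4
  z >= -0.25 -> could be stanine 5
  z < 0.25
  z < 0.75
  z < 1.25
  z < 1.75
Highest qualifying boundary gives stanine = 5

5


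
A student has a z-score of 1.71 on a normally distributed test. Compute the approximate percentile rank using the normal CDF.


CDF(z) = 0.5 * (1 + erf(z/sqrt(2)))
erf(1.2092) = 0.9127
CDF = 0.9564
Percentile rank = 0.9564 * 100 = 95.64

95.64


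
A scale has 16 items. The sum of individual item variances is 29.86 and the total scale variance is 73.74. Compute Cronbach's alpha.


alpha = (k/(k-1)) * (1 - sum(si^2)/s_total^2)
= (16/15) * (1 - 29.86/73.74)
alpha = 0.6347

0.6347


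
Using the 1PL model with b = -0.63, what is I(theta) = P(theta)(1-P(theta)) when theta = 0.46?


P = 1/(1+exp(-(0.46--0.63))) = 0.7484
I = P*(1-P) = 0.7484 * 0.2516
I = 0.1883

0.1883


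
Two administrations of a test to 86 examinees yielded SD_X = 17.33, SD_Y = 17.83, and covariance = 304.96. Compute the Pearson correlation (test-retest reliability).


r = cov(X,Y) / (SD_X * SD_Y)
r = 304.96 / (17.33 * 17.83)
r = 304.96 / 308.9939
r = 0.9869

0.9869


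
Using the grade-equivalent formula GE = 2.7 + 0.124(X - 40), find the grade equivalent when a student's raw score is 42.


raw - median = 42 - 40 = 2
slope * diff = 0.124 * 2 = 0.248
GE = 2.7 + 0.248
GE = 2.948

2.948


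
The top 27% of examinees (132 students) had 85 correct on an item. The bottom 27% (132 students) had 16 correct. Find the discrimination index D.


p_upper = 85/132 = 0.6439
p_lower = 16/132 = 0.1212
D = 0.6439 - 0.1212 = 0.5227

0.5227


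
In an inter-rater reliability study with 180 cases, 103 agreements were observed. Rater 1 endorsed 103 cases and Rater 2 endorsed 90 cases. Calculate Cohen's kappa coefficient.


P_o = 103/180 = 0.572222
P_e = (103*90 + 77*90) / 32400 = 0.5
kappa = (P_o - P_e) / (1 - P_e)
kappa = (0.572222 - 0.5) / (1 - 0.5)
kappa = 0.1444

0.1444


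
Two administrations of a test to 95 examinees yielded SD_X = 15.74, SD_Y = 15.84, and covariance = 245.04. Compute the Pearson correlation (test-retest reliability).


r = cov(X,Y) / (SD_X * SD_Y)
r = 245.04 / (15.74 * 15.84)
r = 245.04 / 249.3216
r = 0.9828

0.9828


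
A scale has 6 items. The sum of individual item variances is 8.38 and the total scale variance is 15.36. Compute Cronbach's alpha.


alpha = (k/(k-1)) * (1 - sum(si^2)/s_total^2)
= (6/5) * (1 - 8.38/15.36)
alpha = 0.5453

0.5453


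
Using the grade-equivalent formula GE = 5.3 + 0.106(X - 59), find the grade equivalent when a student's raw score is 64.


raw - median = 64 - 59 = 5
slope * diff = 0.106 * 5 = 0.53
GE = 5.3 + 0.53
GE = 5.83

5.83


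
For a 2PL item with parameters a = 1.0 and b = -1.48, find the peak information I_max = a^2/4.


For 2PL, max info at theta = b = -1.48
I_max = a^2 / 4 = 1.0^2 / 4
= 1.0 / 4
I_max = 0.25

0.25


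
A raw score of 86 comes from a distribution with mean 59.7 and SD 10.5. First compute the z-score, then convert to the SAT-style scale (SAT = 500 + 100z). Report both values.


z = (X - mean) / SD = (86 - 59.7) / 10.5
z = 26.3 / 10.5
z = 2.5048
SAT-scale = SAT = 500 + 100z
Carry z at full precision (z = 26.3 / 10.5) into the conversion:
SAT-scale = 500 + 100 * (26.3 / 10.5) = 500 + 2630 / 10.5
SAT-scale = 500 + 250.4762
SAT-scale = 750.4762

750.4762


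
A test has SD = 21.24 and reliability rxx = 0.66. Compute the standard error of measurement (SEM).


SEM = SD * sqrt(1 - rxx)
SEM = 21.24 * sqrt(1 - 0.66)
SEM = 21.24 * sqrt(0.34) = 21.24 * 0.583095
SEM = 12.3849

12.3849


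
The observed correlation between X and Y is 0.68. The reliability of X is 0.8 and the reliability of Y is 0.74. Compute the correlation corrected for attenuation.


r_corrected = rxy / sqrt(rxx * ryy)
= 0.68 / sqrt(0.8 * 0.74)
= 0.68 / sqrt(0.592)
= 0.68 / 0.769415
r_corrected = 0.8838

0.8838


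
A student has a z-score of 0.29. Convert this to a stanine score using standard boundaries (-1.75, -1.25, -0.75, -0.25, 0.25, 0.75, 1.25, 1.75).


Stanine boundaries: [-1.75, -1.25, -0.75, -0.25, 0.25, 0.75, 1.25, 1.75]
z = 0.29
Check each boundary:
  z >= -1.75 -> could be stanine 2
  z >= -1.25 -> could be stanine 3
  z >= -0.75 -> could be stanine 4
  z >= -0.25 -> could be stanine 5
  z >= 0.25 -> could be stanine 6
  z < 0.75
  z < 1.25
  z < 1.75
Highest qualifying boundary gives stanine = 6

6


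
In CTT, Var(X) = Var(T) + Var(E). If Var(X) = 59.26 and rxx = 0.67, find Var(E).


var_true = rxx * var_obs = 0.67 * 59.26 = 39.7042
var_error = var_obs - var_true
var_error = 59.26 - 39.7042
var_error = 19.5558

19.5558


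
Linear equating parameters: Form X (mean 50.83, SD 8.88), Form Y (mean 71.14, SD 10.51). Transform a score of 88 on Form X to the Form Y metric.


slope = SD_Y / SD_X = 10.51 / 8.88 ~ 1.1836
intercept = mean_Y - slope * mean_X = 71.14 - (10.51 / 8.88) * 50.83 ~ 10.9797
Y = slope * X + intercept. To avoid rounding drift from the rounded slope/intercept, evaluate the equivalent form Y = mean_Y + SD_Y * (X - mean_X) / SD_X at full precision:
Y = 71.14 + 10.51 * (88 - 50.83) / 8.88
Y = 71.14 + 10.51 * 37.17 / 8.88
Y = 71.14 + 390.6567 / 8.88
Y = 71.14 + 43.9929
Y = 115.1329

115.1329


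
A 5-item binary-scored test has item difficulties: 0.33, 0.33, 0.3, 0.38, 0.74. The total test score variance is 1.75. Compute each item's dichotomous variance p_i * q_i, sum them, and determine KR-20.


For each item, compute p_i * q_i:
  Item 1: 0.33 * 0.67 = 0.2211
  Item 2: 0.33 * 0.67 = 0.2211
  Item 3: 0.3 * 0.7 = 0.21
  Item 4: 0.38 * 0.62 = 0.2356
  Item 5: 0.74 * 0.26 = 0.1924
Sum(p_i * q_i) = 0.2211 + 0.2211 + 0.21 + 0.2356 + 0.1924 = 1.0802
KR-20 = (k/(k-1)) * (1 - Sum(p_i*q_i) / Var_total)
= (5/4) * (1 - 1.0802/1.75)
= 1.25 * 0.3827
KR-20 = 0.4784

0.4784


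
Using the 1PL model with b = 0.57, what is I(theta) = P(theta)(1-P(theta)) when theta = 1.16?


P = 1/(1+exp(-(1.16-0.57))) = 0.6434
I = P*(1-P) = 0.6434 * 0.3566
I = 0.2294

0.2294


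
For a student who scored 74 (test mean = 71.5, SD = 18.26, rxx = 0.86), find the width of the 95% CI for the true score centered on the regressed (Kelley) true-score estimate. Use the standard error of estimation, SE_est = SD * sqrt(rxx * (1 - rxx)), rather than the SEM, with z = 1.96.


True score estimate = 0.86*74 + 0.14*71.5 = 73.65
SE_est = SD * sqrt(rxx * (1 - rxx)) = 18.26 * sqrt(0.86 * 0.14) = 18.26 * sqrt(0.1204) = 6.335983
CI = T_est +/- z * SE_est, so width = 2 * z * SE_est = 2 * 1.96 * 6.335983
Width = 24.8371

24.8371


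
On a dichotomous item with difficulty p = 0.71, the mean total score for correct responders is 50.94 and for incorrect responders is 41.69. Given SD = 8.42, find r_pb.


q = 1 - p = 0.29
rpb = ((M1 - M0) / SD) * sqrt(p * q)
rpb = ((50.94 - 41.69) / 8.42) * sqrt(0.71 * 0.29)
rpb = 0.4985

0.4985


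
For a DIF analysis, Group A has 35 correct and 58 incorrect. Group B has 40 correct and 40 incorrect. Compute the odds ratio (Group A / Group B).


Odds_A = 35/58 = 0.6034
Odds_B = 40/40 = 1.0
OR = Odds_A / Odds_B = 0.6034 / 1.0
Exactly, OR = (35 * 40) / (58 * 40) = 1400 / 2320
OR = 0.6034

0.6034


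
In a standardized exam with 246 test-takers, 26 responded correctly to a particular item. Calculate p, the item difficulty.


Item difficulty p = number correct / total examinees
p = 26 / 246
p = 0.1057

0.1057


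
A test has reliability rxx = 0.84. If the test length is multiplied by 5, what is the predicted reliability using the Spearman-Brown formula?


r_new = (n * rxx) / (1 + (n-1) * rxx)
r_new = (5 * 0.84) / (1 + 4 * 0.84)
r_new = 4.2 / 4.36
r_new = 0.9633

0.9633


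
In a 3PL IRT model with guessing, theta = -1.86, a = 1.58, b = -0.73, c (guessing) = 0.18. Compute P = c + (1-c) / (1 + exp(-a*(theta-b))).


logit = 1.58*(-1.86 - -0.73) = -1.7854
P* = 1/(1 + exp(--1.7854)) = 0.1436
P = 0.18 + (1 - 0.18) * 0.1436
P = 0.2978

0.2978


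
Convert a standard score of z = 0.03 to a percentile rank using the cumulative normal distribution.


CDF(z) = 0.5 * (1 + erf(z/sqrt(2)))
erf(0.0212) = 0.0239
CDF = 0.512
Percentile rank = 0.512 * 100 = 51.2

51.2


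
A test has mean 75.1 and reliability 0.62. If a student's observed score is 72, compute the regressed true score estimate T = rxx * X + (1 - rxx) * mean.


T_est = rxx * X + (1 - rxx) * mean
T_est = 0.62 * 72 + 0.38 * 75.1
T_est = 44.64 + 28.538
T_est = 73.178

73.178


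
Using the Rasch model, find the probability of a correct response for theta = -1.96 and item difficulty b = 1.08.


theta - b = -1.96 - 1.08 = -3.04
exp(-(theta - b)) = exp(3.04) = 20.9052
P = 1 / (1 + 20.9052)
P = 0.0457

0.0457


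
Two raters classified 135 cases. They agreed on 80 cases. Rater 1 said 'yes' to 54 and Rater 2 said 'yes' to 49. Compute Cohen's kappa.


P_o = 80/135 = 0.592593
P_e = (54*49 + 81*86) / 18225 = 0.527407
kappa = (P_o - P_e) / (1 - P_e)
kappa = (0.592593 - 0.527407) / (1 - 0.527407)
kappa = 0.1379

0.1379


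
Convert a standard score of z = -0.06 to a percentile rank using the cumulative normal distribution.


CDF(z) = 0.5 * (1 + erf(z/sqrt(2)))
erf(-0.0424) = -0.0478
CDF = 0.4761
Percentile rank = 0.4761 * 100 = 47.61

47.61


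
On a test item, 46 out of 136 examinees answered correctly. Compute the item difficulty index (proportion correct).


Item difficulty p = number correct / total examinees
p = 46 / 136
p = 0.3382

0.3382


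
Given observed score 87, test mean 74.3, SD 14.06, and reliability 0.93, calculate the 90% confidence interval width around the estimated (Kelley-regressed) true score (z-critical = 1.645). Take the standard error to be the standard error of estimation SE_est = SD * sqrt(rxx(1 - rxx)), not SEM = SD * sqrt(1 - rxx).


True score estimate = 0.93*87 + 0.07*74.3 = 86.111
SE_est = SD * sqrt(rxx * (1 - rxx)) = 14.06 * sqrt(0.93 * 0.07) = 14.06 * sqrt(0.0651) = 3.587367
CI = T_est +/- z * SE_est, so width = 2 * z * SE_est = 2 * 1.645 * 3.587367
Width = 11.8024

11.8024


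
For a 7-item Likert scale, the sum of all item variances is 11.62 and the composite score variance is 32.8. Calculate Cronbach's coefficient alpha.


alpha = (k/(k-1)) * (1 - sum(si^2)/s_total^2)
= (7/6) * (1 - 11.62/32.8)
alpha = 0.7534

0.7534


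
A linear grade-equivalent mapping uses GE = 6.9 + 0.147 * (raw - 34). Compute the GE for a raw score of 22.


raw - median = 22 - 34 = -12
slope * diff = 0.147 * -12 = -1.764
GE = 6.9 + -1.764
GE = 5.136

5.136


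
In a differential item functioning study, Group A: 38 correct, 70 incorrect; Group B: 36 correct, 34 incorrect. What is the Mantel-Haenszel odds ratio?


Odds_A = 38/70 = 0.5429
Odds_B = 36/34 = 1.0588
OR = Odds_A / Odds_B = 0.5429 / 1.0588
Exactly, OR = (38 * 34) / (70 * 36) = 1292 / 2520
OR = 0.5127

0.5127


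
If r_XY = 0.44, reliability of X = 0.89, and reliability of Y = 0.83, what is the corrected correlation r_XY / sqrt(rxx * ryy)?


r_corrected = rxy / sqrt(rxx * ryy)
= 0.44 / sqrt(0.89 * 0.83)
= 0.44 / sqrt(0.7387)
= 0.44 / 0.859477
r_corrected = 0.5119

0.5119


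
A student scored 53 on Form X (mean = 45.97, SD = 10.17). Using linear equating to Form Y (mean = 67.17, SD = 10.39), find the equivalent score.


slope = SD_Y / SD_X = 10.39 / 10.17 ~ 1.0216
intercept = mean_Y - slope * mean_X = 67.17 - (10.39 / 10.17) * 45.97 ~ 20.2056
Y = slope * X + intercept. To avoid rounding drift from the rounded slope/intercept, evaluate the equivalent form Y = mean_Y + SD_Y * (X - mean_X) / SD_X at full precision:
Y = 67.17 + 10.39 * (53 - 45.97) / 10.17
Y = 67.17 + 10.39 * 7.03 / 10.17
Y = 67.17 + 73.0417 / 10.17
Y = 67.17 + 7.1821
Y = 74.3521

74.3521


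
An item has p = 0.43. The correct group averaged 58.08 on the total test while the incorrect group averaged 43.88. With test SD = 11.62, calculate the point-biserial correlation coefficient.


q = 1 - p = 0.57
rpb = ((M1 - M0) / SD) * sqrt(p * q)
rpb = ((58.08 - 43.88) / 11.62) * sqrt(0.43 * 0.57)
rpb = 0.605

0.605


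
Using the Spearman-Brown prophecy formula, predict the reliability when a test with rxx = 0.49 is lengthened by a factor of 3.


r_new = (n * rxx) / (1 + (n-1) * rxx)
r_new = (3 * 0.49) / (1 + 2 * 0.49)
r_new = 1.47 / 1.98
r_new = 0.7424

0.7424


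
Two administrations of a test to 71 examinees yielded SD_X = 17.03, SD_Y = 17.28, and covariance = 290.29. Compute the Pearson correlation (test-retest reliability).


r = cov(X,Y) / (SD_X * SD_Y)
r = 290.29 / (17.03 * 17.28)
r = 290.29 / 294.2784
r = 0.9864

0.9864


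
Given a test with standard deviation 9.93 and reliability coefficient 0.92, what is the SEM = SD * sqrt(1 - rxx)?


SEM = SD * sqrt(1 - rxx)
SEM = 9.93 * sqrt(1 - 0.92)
SEM = 9.93 * sqrt(0.08) = 9.93 * 0.282843
SEM = 2.8086

2.8086


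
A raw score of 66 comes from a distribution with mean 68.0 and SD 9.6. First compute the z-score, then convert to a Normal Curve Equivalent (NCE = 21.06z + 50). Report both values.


z = (X - mean) / SD = (66 - 68.0) / 9.6
z = -2.0 / 9.6
z = -0.2083
NCE = NCE = 21.06z + 50
Carry z at full precision (z = -2.0 / 9.6) into the conversion:
NCE = 21.06 * (-2.0 / 9.6) + 50 = -42.12 / 9.6 + 50
NCE = -4.3875 + 50
NCE = 45.6125

45.6125


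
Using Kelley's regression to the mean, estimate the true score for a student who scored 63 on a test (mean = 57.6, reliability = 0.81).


T_est = rxx * X + (1 - rxx) * mean
T_est = 0.81 * 63 + 0.19 * 57.6
T_est = 51.03 + 10.944
T_est = 61.974

61.974


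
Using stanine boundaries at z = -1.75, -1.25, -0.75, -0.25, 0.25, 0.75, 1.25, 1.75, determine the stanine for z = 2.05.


Stanine boundaries: [-1.75, -1.25, -0.75, -0.25, 0.25, 0.75, 1.25, 1.75]
z = 2.05
Check each boundary:
  z >= -1.75 -> could be stanine 2
  z >= -1.25 -> could be stanine 3
  z >= -0.75 -> could be stanine 4
  z >= -0.25 -> could be stanine 5
  z >= 0.25 -> could be stanine 6
  z >= 0.75 -> could be stanine 7
  z >= 1.25 -> could be stanine 8
  z >= 1.75 -> could be stanine 9
Highest qualifying boundary gives stanine = 9

9


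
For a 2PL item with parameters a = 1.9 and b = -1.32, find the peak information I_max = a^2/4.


For 2PL, max info at theta = b = -1.32
I_max = a^2 / 4 = 1.9^2 / 4
= 3.61 / 4
I_max = 0.9025

0.9025


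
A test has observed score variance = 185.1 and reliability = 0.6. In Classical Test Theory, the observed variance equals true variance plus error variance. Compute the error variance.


var_true = rxx * var_obs = 0.6 * 185.1 = 111.06
var_error = var_obs - var_true
var_error = 185.1 - 111.06
var_error = 74.04

74.04


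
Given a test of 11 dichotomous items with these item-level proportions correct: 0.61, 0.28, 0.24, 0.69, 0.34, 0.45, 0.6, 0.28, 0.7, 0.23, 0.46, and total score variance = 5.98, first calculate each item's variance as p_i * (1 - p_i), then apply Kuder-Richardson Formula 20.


For each item, compute p_i * q_i:
  Item 1: 0.61 * 0.39 = 0.2379
  Item 2: 0.28 * 0.72 = 0.2016
  Item 3: 0.24 * 0.76 = 0.1824
  Item 4: 0.69 * 0.31 = 0.2139
  Item 5: 0.34 * 0.66 = 0.2244
  Item 6: 0.45 * 0.55 = 0.2475
  Item 7: 0.6 * 0.4 = 0.24
  Item 8: 0.28 * 0.72 = 0.2016
  Item 9: 0.7 * 0.3 = 0.21
  Item 10: 0.23 * 0.77 = 0.1771
  Item 11: 0.46 * 0.54 = 0.2484
Sum(p_i * q_i) = 0.2379 + 0.2016 + 0.1824 + 0.2139 + 0.2244 + 0.2475 + 0.24 + 0.2016 + 0.21 + 0.1771 + 0.2484 = 2.3848
KR-20 = (k/(k-1)) * (1 - Sum(p_i*q_i) / Var_total)
= (11/10) * (1 - 2.3848/5.98)
= 1.1 * 0.6012
KR-20 = 0.6613

0.6613


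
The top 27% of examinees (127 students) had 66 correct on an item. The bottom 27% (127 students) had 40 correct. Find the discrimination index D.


p_upper = 66/127 = 0.5197
p_lower = 40/127 = 0.315
D = 0.5197 - 0.315 = 0.2047

0.2047


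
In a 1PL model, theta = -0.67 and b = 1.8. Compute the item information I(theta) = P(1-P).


P = 1/(1+exp(-(-0.67-1.8))) = 0.078
I = P*(1-P) = 0.078 * 0.922
I = 0.0719

0.0719


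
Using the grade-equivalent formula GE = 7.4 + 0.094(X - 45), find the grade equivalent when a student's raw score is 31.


raw - median = 31 - 45 = -14
slope * diff = 0.094 * -14 = -1.316
GE = 7.4 + -1.316
GE = 6.084

6.084


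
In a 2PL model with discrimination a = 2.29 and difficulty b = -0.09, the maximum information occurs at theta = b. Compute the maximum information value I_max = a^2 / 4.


For 2PL, max info at theta = b = -0.09
I_max = a^2 / 4 = 2.29^2 / 4
= 5.2441 / 4
I_max = 1.311

1.311


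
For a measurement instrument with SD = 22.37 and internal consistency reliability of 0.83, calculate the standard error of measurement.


SEM = SD * sqrt(1 - rxx)
SEM = 22.37 * sqrt(1 - 0.83)
SEM = 22.37 * sqrt(0.17) = 22.37 * 0.412311
SEM = 9.2234

9.2234


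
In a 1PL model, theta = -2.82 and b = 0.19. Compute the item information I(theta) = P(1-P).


P = 1/(1+exp(-(-2.82-0.19))) = 0.047
I = P*(1-P) = 0.047 * 0.953
I = 0.0448

0.0448


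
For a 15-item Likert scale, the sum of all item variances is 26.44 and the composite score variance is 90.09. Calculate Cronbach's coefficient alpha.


alpha = (k/(k-1)) * (1 - sum(si^2)/s_total^2)
= (15/14) * (1 - 26.44/90.09)
alpha = 0.757

0.757


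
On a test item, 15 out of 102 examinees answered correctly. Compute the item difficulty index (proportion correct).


Item difficulty p = number correct / total examinees
p = 15 / 102
p = 0.1471

0.1471


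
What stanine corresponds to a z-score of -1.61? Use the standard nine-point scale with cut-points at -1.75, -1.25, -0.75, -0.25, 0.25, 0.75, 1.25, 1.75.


Stanine boundaries: [-1.75, -1.25, -0.75, -0.25, 0.25, 0.75, 1.25, 1.75]
z = -1.61
Check each boundary:
  z >= -1.75 -> could be stanine 2
  z < -1.25
  z < -0.75
  z < -0.25
  z < 0.25
  z < 0.75
  z < 1.25
  z < 1.75
Highest qualifying boundary gives stanine = 2

2


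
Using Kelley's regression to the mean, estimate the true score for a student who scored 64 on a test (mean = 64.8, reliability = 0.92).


T_est = rxx * X + (1 - rxx) * mean
T_est = 0.92 * 64 + 0.08 * 64.8
T_est = 58.88 + 5.184
T_est = 64.064

64.064


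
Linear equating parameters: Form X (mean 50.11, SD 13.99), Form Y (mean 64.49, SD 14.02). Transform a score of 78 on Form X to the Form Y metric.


slope = SD_Y / SD_X = 14.02 / 13.99 ~ 1.0021
intercept = mean_Y - slope * mean_X = 64.49 - (14.02 / 13.99) * 50.11 ~ 14.2725
Y = slope * X + intercept. To avoid rounding drift from the rounded slope/intercept, evaluate the equivalent form Y = mean_Y + SD_Y * (X - mean_X) / SD_X at full precision:
Y = 64.49 + 14.02 * (78 - 50.11) / 13.99
Y = 64.49 + 14.02 * 27.89 / 13.99
Y = 64.49 + 391.0178 / 13.99
Y = 64.49 + 27.9498
Y = 92.4398

92.4398


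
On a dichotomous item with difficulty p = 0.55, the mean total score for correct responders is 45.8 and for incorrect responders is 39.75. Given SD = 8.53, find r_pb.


q = 1 - p = 0.45
rpb = ((M1 - M0) / SD) * sqrt(p * q)
rpb = ((45.8 - 39.75) / 8.53) * sqrt(0.55 * 0.45)
rpb = 0.3529

0.3529


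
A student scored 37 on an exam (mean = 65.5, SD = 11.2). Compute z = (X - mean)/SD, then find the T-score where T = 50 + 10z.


z = (X - mean) / SD = (37 - 65.5) / 11.2
z = -28.5 / 11.2
z = -2.5446
T-score = T = 50 + 10z
Carry z at full precision (z = -28.5 / 11.2) into the conversion:
T-score = 50 + 10 * (-28.5 / 11.2) = 50 + -285 / 11.2
T-score = 50 + -25.4464
T-score = 24.5536

24.5536


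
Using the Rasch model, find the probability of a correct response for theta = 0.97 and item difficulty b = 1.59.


theta - b = 0.97 - 1.59 = -0.62
exp(-(theta - b)) = exp(0.62) = 1.8589
P = 1 / (1 + 1.8589)
P = 0.3498

0.3498


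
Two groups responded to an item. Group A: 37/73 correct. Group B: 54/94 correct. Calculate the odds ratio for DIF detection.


Odds_A = 37/36 = 1.0278
Odds_B = 54/40 = 1.35
OR = Odds_A / Odds_B = 1.0278 / 1.35
Exactly, OR = (37 * 40) / (36 * 54) = 1480 / 1944
OR = 0.7613

0.7613


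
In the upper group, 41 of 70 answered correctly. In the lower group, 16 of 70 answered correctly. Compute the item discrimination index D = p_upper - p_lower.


p_upper = 41/70 = 0.5857
p_lower = 16/70 = 0.2286
D = 0.5857 - 0.2286 = 0.3571

0.3571


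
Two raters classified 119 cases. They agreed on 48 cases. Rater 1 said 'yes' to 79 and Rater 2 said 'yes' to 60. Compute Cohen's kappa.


P_o = 48/119 = 0.403361
P_e = (79*60 + 40*59) / 14161 = 0.501377
kappa = (P_o - P_e) / (1 - P_e)
kappa = (0.403361 - 0.501377) / (1 - 0.501377)
kappa = -0.1966

-0.1966


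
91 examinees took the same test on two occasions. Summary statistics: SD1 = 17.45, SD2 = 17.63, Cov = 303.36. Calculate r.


r = cov(X,Y) / (SD_X * SD_Y)
r = 303.36 / (17.45 * 17.63)
r = 303.36 / 307.6435
r = 0.9861

0.9861


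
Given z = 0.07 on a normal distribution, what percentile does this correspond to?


CDF(z) = 0.5 * (1 + erf(z/sqrt(2)))
erf(0.0495) = 0.0558
CDF = 0.5279
Percentile rank = 0.5279 * 100 = 52.79

52.79


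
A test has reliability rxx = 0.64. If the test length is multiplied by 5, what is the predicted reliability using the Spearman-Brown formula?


r_new = (n * rxx) / (1 + (n-1) * rxx)
r_new = (5 * 0.64) / (1 + 4 * 0.64)
r_new = 3.2 / 3.56
r_new = 0.8989

0.8989


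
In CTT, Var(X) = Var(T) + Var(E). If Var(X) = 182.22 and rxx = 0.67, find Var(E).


var_true = rxx * var_obs = 0.67 * 182.22 = 122.0874
var_error = var_obs - var_true
var_error = 182.22 - 122.0874
var_error = 60.1326

60.1326


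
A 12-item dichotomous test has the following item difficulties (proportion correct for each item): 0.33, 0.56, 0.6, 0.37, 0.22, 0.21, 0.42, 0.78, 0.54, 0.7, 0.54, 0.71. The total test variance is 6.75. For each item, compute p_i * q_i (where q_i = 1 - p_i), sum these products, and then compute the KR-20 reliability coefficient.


For each item, compute p_i * q_i:
  Item 1: 0.33 * 0.67 = 0.2211
  Item 2: 0.56 * 0.44 = 0.2464
  Item 3: 0.6 * 0.4 = 0.24
  Item 4: 0.37 * 0.63 = 0.2331
  Item 5: 0.22 * 0.78 = 0.1716
  Item 6: 0.21 * 0.79 = 0.1659
  Item 7: 0.42 * 0.58 = 0.2436
  Item 8: 0.78 * 0.22 = 0.1716
  Item 9: 0.54 * 0.46 = 0.2484
  Item 10: 0.7 * 0.3 = 0.21
  Item 11: 0.54 * 0.46 = 0.2484
  Item 12: 0.71 * 0.29 = 0.2059
Sum(p_i * q_i) = 0.2211 + 0.2464 + 0.24 + 0.2331 + 0.1716 + 0.1659 + 0.2436 + 0.1716 + 0.2484 + 0.21 + 0.2484 + 0.2059 = 2.606
KR-20 = (k/(k-1)) * (1 - Sum(p_i*q_i) / Var_total)
= (12/11) * (1 - 2.606/6.75)
= 1.0909 * 0.6139
KR-20 = 0.6697

0.6697


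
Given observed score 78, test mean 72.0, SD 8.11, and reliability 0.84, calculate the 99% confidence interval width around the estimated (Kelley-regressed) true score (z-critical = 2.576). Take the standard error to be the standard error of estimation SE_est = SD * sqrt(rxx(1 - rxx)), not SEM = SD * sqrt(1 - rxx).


True score estimate = 0.84*78 + 0.16*72.0 = 77.04
SE_est = SD * sqrt(rxx * (1 - rxx)) = 8.11 * sqrt(0.84 * 0.16) = 8.11 * sqrt(0.1344) = 2.973175
CI = T_est +/- z * SE_est, so width = 2 * z * SE_est = 2 * 2.576 * 2.973175
Width = 15.3178

15.3178


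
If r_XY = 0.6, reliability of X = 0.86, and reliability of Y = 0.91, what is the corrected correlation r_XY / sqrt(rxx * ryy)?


r_corrected = rxy / sqrt(rxx * ryy)
= 0.6 / sqrt(0.86 * 0.91)
= 0.6 / sqrt(0.7826)
= 0.6 / 0.884647
r_corrected = 0.6782

0.6782


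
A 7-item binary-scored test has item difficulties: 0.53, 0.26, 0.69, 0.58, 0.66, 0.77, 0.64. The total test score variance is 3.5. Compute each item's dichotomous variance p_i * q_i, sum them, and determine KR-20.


For each item, compute p_i * q_i:
  Item 1: 0.53 * 0.47 = 0.2491
  Item 2: 0.26 * 0.74 = 0.1924
  Item 3: 0.69 * 0.31 = 0.2139
  Item 4: 0.58 * 0.42 = 0.2436
  Item 5: 0.66 * 0.34 = 0.2244
  Item 6: 0.77 * 0.23 = 0.1771
  Item 7: 0.64 * 0.36 = 0.2304
Sum(p_i * q_i) = 0.2491 + 0.1924 + 0.2139 + 0.2436 + 0.2244 + 0.1771 + 0.2304 = 1.5309
KR-20 = (k/(k-1)) * (1 - Sum(p_i*q_i) / Var_total)
= (7/6) * (1 - 1.5309/3.5)
= 1.1667 * 0.5626
KR-20 = 0.6564

0.6564


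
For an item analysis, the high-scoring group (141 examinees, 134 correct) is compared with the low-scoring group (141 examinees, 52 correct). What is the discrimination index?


p_upper = 134/141 = 0.9504
p_lower = 52/141 = 0.3688
D = 0.9504 - 0.3688 = 0.5816

0.5816


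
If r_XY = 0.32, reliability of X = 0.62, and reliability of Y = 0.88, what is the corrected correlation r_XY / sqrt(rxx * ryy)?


r_corrected = rxy / sqrt(rxx * ryy)
= 0.32 / sqrt(0.62 * 0.88)
= 0.32 / sqrt(0.5456)
= 0.32 / 0.738647
r_corrected = 0.4332

0.4332


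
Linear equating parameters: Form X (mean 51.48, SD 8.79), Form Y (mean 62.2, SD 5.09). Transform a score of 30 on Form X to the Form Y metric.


slope = SD_Y / SD_X = 5.09 / 8.79 ~ 0.5791
intercept = mean_Y - slope * mean_X = 62.2 - (5.09 / 8.79) * 51.48 ~ 32.3896
Y = slope * X + intercept. To avoid rounding drift from the rounded slope/intercept, evaluate the equivalent form Y = mean_Y + SD_Y * (X - mean_X) / SD_X at full precision:
Y = 62.2 + 5.09 * (30 - 51.48) / 8.79
Y = 62.2 - 5.09 * 21.48 / 8.79
Y = 62.2 - 109.3332 / 8.79
Y = 62.2 - 12.4384
Y = 49.7616

49.7616


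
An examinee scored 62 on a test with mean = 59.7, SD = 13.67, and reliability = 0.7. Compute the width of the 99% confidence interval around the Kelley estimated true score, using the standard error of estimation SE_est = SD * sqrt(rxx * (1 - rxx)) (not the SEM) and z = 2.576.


True score estimate = 0.7*62 + 0.3*59.7 = 61.31
SE_est = SD * sqrt(rxx * (1 - rxx)) = 13.67 * sqrt(0.7 * 0.3) = 13.67 * sqrt(0.21) = 6.264381
CI = T_est +/- z * SE_est, so width = 2 * z * SE_est = 2 * 2.576 * 6.264381
Width = 32.2741

32.2741


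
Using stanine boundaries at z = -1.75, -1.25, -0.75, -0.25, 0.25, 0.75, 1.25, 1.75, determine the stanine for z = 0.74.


Stanine boundaries: [-1.75, -1.25, -0.75, -0.25, 0.25, 0.75, 1.25, 1.75]
z = 0.74
Check each boundary:
  z >= -1.75 -> could be stanine 2
  z >= -1.25 -> could be stanine 3
  z >= -0.75 -> could be stanine 4
  z >= -0.25 -> could be stanine 5
  z >= 0.25 -> could be stanine 6
  z < 0.75
  z < 1.25
  z < 1.75
Highest qualifying boundary gives stanine = 6

6


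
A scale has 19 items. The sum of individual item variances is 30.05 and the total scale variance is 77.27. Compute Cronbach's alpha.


alpha = (k/(k-1)) * (1 - sum(si^2)/s_total^2)
= (19/18) * (1 - 30.05/77.27)
alpha = 0.6451

0.6451


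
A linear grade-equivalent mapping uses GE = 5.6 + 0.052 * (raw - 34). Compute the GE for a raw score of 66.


raw - median = 66 - 34 = 32
slope * diff = 0.052 * 32 = 1.664
GE = 5.6 + 1.664
GE = 7.264

7.264


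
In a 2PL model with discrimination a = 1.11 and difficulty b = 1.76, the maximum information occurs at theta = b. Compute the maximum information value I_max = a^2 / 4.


For 2PL, max info at theta = b = 1.76
I_max = a^2 / 4 = 1.11^2 / 4
= 1.2321 / 4
I_max = 0.308

0.308


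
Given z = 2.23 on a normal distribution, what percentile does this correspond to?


CDF(z) = 0.5 * (1 + erf(z/sqrt(2)))
erf(1.5768) = 0.9743
CDF = 0.9871
Percentile rank = 0.9871 * 100 = 98.71

98.71


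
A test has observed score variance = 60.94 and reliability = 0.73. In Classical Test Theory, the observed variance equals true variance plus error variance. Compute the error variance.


var_true = rxx * var_obs = 0.73 * 60.94 = 44.4862
var_error = var_obs - var_true
var_error = 60.94 - 44.4862
var_error = 16.4538

16.4538


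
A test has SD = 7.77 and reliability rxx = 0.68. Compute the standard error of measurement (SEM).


SEM = SD * sqrt(1 - rxx)
SEM = 7.77 * sqrt(1 - 0.68)
SEM = 7.77 * sqrt(0.32) = 7.77 * 0.565685
SEM = 4.3954

4.3954


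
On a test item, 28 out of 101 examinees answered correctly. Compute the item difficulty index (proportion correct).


Item difficulty p = number correct / total examinees
p = 28 / 101
p = 0.2772

0.2772


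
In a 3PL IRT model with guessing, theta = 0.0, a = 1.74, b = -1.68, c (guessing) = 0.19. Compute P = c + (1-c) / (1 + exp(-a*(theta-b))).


logit = 1.74*(0.0 - -1.68) = 2.9232
P* = 1/(1 + exp(-2.9232)) = 0.949
P = 0.19 + (1 - 0.19) * 0.949
P = 0.9587

0.9587


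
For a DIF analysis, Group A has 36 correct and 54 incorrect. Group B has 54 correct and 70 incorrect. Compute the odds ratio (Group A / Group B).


Odds_A = 36/54 = 0.6667
Odds_B = 54/70 = 0.7714
OR = Odds_A / Odds_B = 0.6667 / 0.7714
Exactly, OR = (36 * 70) / (54 * 54) = 2520 / 2916
OR = 0.8642

0.8642


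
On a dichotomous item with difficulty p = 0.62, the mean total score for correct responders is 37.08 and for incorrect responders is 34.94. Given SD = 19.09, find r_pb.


q = 1 - p = 0.38
rpb = ((M1 - M0) / SD) * sqrt(p * q)
rpb = ((37.08 - 34.94) / 19.09) * sqrt(0.62 * 0.38)
rpb = 0.0544

0.0544


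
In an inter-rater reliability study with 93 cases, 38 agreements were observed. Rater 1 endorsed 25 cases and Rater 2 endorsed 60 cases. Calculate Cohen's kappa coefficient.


P_o = 38/93 = 0.408602
P_e = (25*60 + 68*33) / 8649 = 0.432882
kappa = (P_o - P_e) / (1 - P_e)
kappa = (0.408602 - 0.432882) / (1 - 0.432882)
kappa = -0.0428

-0.0428


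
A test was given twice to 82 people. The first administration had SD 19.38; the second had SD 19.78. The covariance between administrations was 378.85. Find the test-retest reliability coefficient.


r = cov(X,Y) / (SD_X * SD_Y)
r = 378.85 / (19.38 * 19.78)
r = 378.85 / 383.3364
r = 0.9883

0.9883


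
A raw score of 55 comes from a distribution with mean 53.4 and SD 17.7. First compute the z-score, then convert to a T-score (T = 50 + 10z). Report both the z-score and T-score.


z = (X - mean) / SD = (55 - 53.4) / 17.7
z = 1.6 / 17.7
z = 0.0904
T-score = T = 50 + 10z
Carry z at full precision (z = 1.6 / 17.7) into the conversion:
T-score = 50 + 10 * (1.6 / 17.7) = 50 + 16 / 17.7
T-score = 50 + 0.904
T-score = 50.904

50.904


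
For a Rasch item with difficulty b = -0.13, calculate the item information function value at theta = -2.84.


P = 1/(1+exp(-(-2.84--0.13))) = 0.0624
I = P*(1-P) = 0.0624 * 0.9376
I = 0.0585

0.0585


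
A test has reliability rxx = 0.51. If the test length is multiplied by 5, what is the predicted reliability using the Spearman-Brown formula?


r_new = (n * rxx) / (1 + (n-1) * rxx)
r_new = (5 * 0.51) / (1 + 4 * 0.51)
r_new = 2.55 / 3.04
r_new = 0.8388

0.8388


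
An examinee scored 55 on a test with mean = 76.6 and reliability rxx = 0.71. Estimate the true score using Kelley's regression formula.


T_est = rxx * X + (1 - rxx) * mean
T_est = 0.71 * 55 + 0.29 * 76.6
T_est = 39.05 + 22.214
T_est = 61.264

61.264


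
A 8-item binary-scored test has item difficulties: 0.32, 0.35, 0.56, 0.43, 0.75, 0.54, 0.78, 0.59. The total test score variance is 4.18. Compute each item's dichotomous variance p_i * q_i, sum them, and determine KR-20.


For each item, compute p_i * q_i:
  Item 1: 0.32 * 0.68 = 0.2176
  Item 2: 0.35 * 0.65 = 0.2275
  Item 3: 0.56 * 0.44 = 0.2464
  Item 4: 0.43 * 0.57 = 0.2451
  Item 5: 0.75 * 0.25 = 0.1875
  Item 6: 0.54 * 0.46 = 0.2484
  Item 7: 0.78 * 0.22 = 0.1716
  Item 8: 0.59 * 0.41 = 0.2419
Sum(p_i * q_i) = 0.2176 + 0.2275 + 0.2464 + 0.2451 + 0.1875 + 0.2484 + 0.1716 + 0.2419 = 1.786
KR-20 = (k/(k-1)) * (1 - Sum(p_i*q_i) / Var_total)
= (8/7) * (1 - 1.786/4.18)
= 1.1429 * 0.5727
KR-20 = 0.6545

0.6545


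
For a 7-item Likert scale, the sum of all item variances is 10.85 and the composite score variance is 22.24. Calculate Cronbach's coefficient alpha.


alpha = (k/(k-1)) * (1 - sum(si^2)/s_total^2)
= (7/6) * (1 - 10.85/22.24)
alpha = 0.5975

0.5975


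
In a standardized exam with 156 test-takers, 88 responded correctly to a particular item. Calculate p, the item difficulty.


Item difficulty p = number correct / total examinees
p = 88 / 156
p = 0.5641

0.5641


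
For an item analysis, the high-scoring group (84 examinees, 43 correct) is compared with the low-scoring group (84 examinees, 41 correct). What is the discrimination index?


p_upper = 43/84 = 0.5119
p_lower = 41/84 = 0.4881
D = 0.5119 - 0.4881 = 0.0238

0.0238


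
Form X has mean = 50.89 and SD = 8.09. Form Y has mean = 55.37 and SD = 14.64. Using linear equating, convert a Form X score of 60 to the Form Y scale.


slope = SD_Y / SD_X = 14.64 / 8.09 ~ 1.8096
intercept = mean_Y - slope * mean_X = 55.37 - (14.64 / 8.09) * 50.89 ~ -36.7227
Y = slope * X + intercept. To avoid rounding drift from the rounded slope/intercept, evaluate the equivalent form Y = mean_Y + SD_Y * (X - mean_X) / SD_X at full precision:
Y = 55.37 + 14.64 * (60 - 50.89) / 8.09
Y = 55.37 + 14.64 * 9.11 / 8.09
Y = 55.37 + 133.3704 / 8.09
Y = 55.37 + 16.4858
Y = 71.8558

71.8558


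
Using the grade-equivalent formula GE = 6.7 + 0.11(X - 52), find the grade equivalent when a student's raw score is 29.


raw - median = 29 - 52 = -23
slope * diff = 0.11 * -23 = -2.53
GE = 6.7 + -2.53
GE = 4.17

4.17


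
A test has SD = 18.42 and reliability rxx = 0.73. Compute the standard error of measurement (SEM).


SEM = SD * sqrt(1 - rxx)
SEM = 18.42 * sqrt(1 - 0.73)
SEM = 18.42 * sqrt(0.27) = 18.42 * 0.519615
SEM = 9.5713

9.5713


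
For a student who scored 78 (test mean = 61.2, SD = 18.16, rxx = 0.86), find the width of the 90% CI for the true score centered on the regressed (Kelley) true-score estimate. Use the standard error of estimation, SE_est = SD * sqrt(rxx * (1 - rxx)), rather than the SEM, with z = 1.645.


True score estimate = 0.86*78 + 0.14*61.2 = 75.648
SE_est = SD * sqrt(rxx * (1 - rxx)) = 18.16 * sqrt(0.86 * 0.14) = 18.16 * sqrt(0.1204) = 6.301284
CI = T_est +/- z * SE_est, so width = 2 * z * SE_est = 2 * 1.645 * 6.301284
Width = 20.7312

20.7312


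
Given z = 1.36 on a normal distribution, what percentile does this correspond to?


CDF(z) = 0.5 * (1 + erf(z/sqrt(2)))
erf(0.9617) = 0.8262
CDF = 0.9131
Percentile rank = 0.9131 * 100 = 91.31

91.31


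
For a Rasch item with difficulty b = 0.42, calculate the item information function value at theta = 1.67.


P = 1/(1+exp(-(1.67-0.42))) = 0.7773
I = P*(1-P) = 0.7773 * 0.2227
I = 0.1731

0.1731


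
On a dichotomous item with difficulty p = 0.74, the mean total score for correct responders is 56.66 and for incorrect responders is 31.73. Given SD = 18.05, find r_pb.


q = 1 - p = 0.26
rpb = ((M1 - M0) / SD) * sqrt(p * q)
rpb = ((56.66 - 31.73) / 18.05) * sqrt(0.74 * 0.26)
rpb = 0.6058

0.6058


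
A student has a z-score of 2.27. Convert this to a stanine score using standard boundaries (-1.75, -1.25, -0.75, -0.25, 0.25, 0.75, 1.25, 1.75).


Stanine boundaries: [-1.75, -1.25, -0.75, -0.25, 0.25, 0.75, 1.25, 1.75]
z = 2.27
Check each boundary:
  z >= -1.75 -> could be stanine 2
  z >= -1.25 -> could be stanine 3
  z >= -0.75 -> could be stanine 4
  z >= -0.25 -> could be stanine 5
  z >= 0.25 -> could be stanine 6
  z >= 0.75 -> could be stanine 7
  z >= 1.25 -> could be stanine 8
  z >= 1.75 -> could be stanine 9
Highest qualifying boundary gives stanine = 9

9


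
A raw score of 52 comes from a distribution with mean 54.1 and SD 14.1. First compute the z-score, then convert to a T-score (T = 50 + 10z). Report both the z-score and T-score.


z = (X - mean) / SD = (52 - 54.1) / 14.1
z = -2.1 / 14.1
z = -0.1489
T-score = T = 50 + 10z
Carry z at full precision (z = -2.1 / 14.1) into the conversion:
T-score = 50 + 10 * (-2.1 / 14.1) = 50 + -21 / 14.1
T-score = 50 + -1.4894
T-score = 48.5106

48.5106


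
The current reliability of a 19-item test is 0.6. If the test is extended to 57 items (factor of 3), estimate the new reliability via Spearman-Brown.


r_new = (n * rxx) / (1 + (n-1) * rxx)
r_new = (3 * 0.6) / (1 + 2 * 0.6)
r_new = 1.8 / 2.2
r_new = 0.8182

0.8182


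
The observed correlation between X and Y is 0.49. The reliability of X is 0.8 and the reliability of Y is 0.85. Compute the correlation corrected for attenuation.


r_corrected = rxy / sqrt(rxx * ryy)
= 0.49 / sqrt(0.8 * 0.85)
= 0.49 / sqrt(0.68)
= 0.49 / 0.824621
r_corrected = 0.5942

0.5942


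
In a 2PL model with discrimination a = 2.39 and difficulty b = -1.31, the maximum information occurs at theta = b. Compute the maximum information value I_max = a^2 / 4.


For 2PL, max info at theta = b = -1.31
I_max = a^2 / 4 = 2.39^2 / 4
= 5.7121 / 4
I_max = 1.428

1.428


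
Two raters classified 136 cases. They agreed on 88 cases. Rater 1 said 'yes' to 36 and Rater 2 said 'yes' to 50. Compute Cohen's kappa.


P_o = 88/136 = 0.647059
P_e = (36*50 + 100*86) / 18496 = 0.562284
kappa = (P_o - P_e) / (1 - P_e)
kappa = (0.647059 - 0.562284) / (1 - 0.562284)
kappa = 0.1937

0.1937


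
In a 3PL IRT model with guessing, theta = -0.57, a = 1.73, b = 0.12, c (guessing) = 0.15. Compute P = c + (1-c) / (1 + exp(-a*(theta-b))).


logit = 1.73*(-0.57 - 0.12) = -1.1937
P* = 1/(1 + exp(--1.1937)) = 0.2326
P = 0.15 + (1 - 0.15) * 0.2326
P = 0.3477

0.3477


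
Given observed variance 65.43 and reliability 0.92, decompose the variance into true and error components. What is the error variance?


var_true = rxx * var_obs = 0.92 * 65.43 = 60.1956
var_error = var_obs - var_true
var_error = 65.43 - 60.1956
var_error = 5.2344

5.2344


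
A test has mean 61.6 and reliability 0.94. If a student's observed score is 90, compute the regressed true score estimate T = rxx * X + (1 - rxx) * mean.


T_est = rxx * X + (1 - rxx) * mean
T_est = 0.94 * 90 + 0.06 * 61.6
T_est = 84.6 + 3.696
T_est = 88.296

88.296


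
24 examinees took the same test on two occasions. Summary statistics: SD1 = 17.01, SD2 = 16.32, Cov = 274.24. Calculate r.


r = cov(X,Y) / (SD_X * SD_Y)
r = 274.24 / (17.01 * 16.32)
r = 274.24 / 277.6032
r = 0.9879

0.9879


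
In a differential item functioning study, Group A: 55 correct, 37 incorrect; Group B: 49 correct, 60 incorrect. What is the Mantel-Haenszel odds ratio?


Odds_A = 55/37 = 1.4865
Odds_B = 49/60 = 0.8167
OR = Odds_A / Odds_B = 1.4865 / 0.8167
Exactly, OR = (55 * 60) / (37 * 49) = 3300 / 1813
OR = 1.8202

1.8202
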